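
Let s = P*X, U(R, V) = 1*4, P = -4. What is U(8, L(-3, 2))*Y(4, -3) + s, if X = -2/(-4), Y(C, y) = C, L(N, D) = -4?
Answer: 14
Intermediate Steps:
X = ½ (X = -2*(-¼) = ½ ≈ 0.50000)
U(R, V) = 4
s = -2 (s = -4*½ = -2)
U(8, L(-3, 2))*Y(4, -3) + s = 4*4 - 2 = 16 - 2 = 14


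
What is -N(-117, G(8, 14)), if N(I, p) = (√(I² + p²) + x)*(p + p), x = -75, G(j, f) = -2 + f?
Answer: 1800 - 72*√1537 ≈ -1022.7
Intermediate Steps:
N(I, p) = 2*p*(-75 + √(I² + p²)) (N(I, p) = (√(I² + p²) - 75)*(p + p) = (-75 + √(I² + p²))*(2*p) = 2*p*(-75 + √(I² + p²)))
-N(-117, G(8, 14)) = -2*(-2 + 14)*(-75 + √((-117)² + (-2 + 14)²)) = -2*12*(-75 + √(13689 + 12²)) = -2*12*(-75 + √(13689 + 144)) = -2*12*(-75 + √13833) = -2*12*(-75 + 3*√1537) = -(-1800 + 72*√1537) = 1800 - 72*√1537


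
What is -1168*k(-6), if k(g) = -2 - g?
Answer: -4672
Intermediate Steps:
-1168*k(-6) = -1168*(-2 - 1*(-6)) = -1168*(-2 + 6) = -1168*4 = -4672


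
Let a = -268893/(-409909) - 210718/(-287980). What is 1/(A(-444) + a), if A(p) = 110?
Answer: 59022796910/6574413165501 ≈ 0.0089777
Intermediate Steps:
a = 81905505401/59022796910 (a = -268893*(-1/409909) - 210718*(-1/287980) = 268893/409909 + 105359/143990 = 81905505401/59022796910 ≈ 1.3877)
1/(A(-444) + a) = 1/(110 + 81905505401/59022796910) = 1/(6574413165501/59022796910) = 59022796910/6574413165501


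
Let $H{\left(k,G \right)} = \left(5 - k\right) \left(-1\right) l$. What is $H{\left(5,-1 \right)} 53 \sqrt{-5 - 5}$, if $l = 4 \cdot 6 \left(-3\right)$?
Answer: $0$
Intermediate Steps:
$l = -72$ ($l = 24 \left(-3\right) = -72$)
$H{\left(k,G \right)} = 360 - 72 k$ ($H{\left(k,G \right)} = \left(5 - k\right) \left(-1\right) \left(-72\right) = \left(-5 + k\right) \left(-72\right) = 360 - 72 k$)
$H{\left(5,-1 \right)} 53 \sqrt{-5 - 5} = \left(360 - 360\right) 53 \sqrt{-5 - 5} = \left(360 - 360\right) 53 \sqrt{-10} = 0 \cdot 53 i \sqrt{10} = 0$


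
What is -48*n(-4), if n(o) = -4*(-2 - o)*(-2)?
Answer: -768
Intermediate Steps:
n(o) = -16 - 8*o (n(o) = (8 + 4*o)*(-2) = -16 - 8*o)
-48*n(-4) = -48*(-16 - 8*(-4)) = -48*(-16 + 32) = -48*16 = -768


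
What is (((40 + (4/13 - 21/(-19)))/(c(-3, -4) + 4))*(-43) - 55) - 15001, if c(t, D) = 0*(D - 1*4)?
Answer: -15315175/988 ≈ -15501.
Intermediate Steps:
c(t, D) = 0 (c(t, D) = 0*(D - 4) = 0*(-4 + D) = 0)
(((40 + (4/13 - 21/(-19)))/(c(-3, -4) + 4))*(-43) - 55) - 15001 = (((40 + (4/13 - 21/(-19)))/(0 + 4))*(-43) - 55) - 15001 = (((40 + (4*(1/13) - 21*(-1/19)))/4)*(-43) - 55) - 15001 = (((40 + (4/13 + 21/19))*(1/4))*(-43) - 55) - 15001 = (((40 + 349/247)*(1/4))*(-43) - 55) - 15001 = (((10229/247)*(1/4))*(-43) - 55) - 15001 = ((10229/988)*(-43) - 55) - 15001 = (-439847/988 - 55) - 15001 = -494187/988 - 15001 = -15315175/988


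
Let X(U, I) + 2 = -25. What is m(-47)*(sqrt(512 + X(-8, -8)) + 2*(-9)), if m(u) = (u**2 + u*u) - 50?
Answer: -78624 + 4368*sqrt(485) ≈ 17571.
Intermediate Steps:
X(U, I) = -27 (X(U, I) = -2 - 25 = -27)
m(u) = -50 + 2*u**2 (m(u) = (u**2 + u**2) - 50 = 2*u**2 - 50 = -50 + 2*u**2)
m(-47)*(sqrt(512 + X(-8, -8)) + 2*(-9)) = (-50 + 2*(-47)**2)*(sqrt(512 - 27) + 2*(-9)) = (-50 + 2*2209)*(sqrt(485) - 18) = (-50 + 4418)*(-18 + sqrt(485)) = 4368*(-18 + sqrt(485)) = -78624 + 4368*sqrt(485)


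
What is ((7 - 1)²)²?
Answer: 1296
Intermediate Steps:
((7 - 1)²)² = (6²)² = 36² = 1296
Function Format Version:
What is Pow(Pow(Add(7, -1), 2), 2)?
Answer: 1296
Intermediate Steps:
Pow(Pow(Add(7, -1), 2), 2) = Pow(Pow(6, 2), 2) = Pow(36, 2) = 1296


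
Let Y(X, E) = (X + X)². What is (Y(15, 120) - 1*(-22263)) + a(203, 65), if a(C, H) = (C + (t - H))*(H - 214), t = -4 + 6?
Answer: 2303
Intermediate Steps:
t = 2
Y(X, E) = 4*X² (Y(X, E) = (2*X)² = 4*X²)
a(C, H) = (-214 + H)*(2 + C - H) (a(C, H) = (C + (2 - H))*(H - 214) = (2 + C - H)*(-214 + H) = (-214 + H)*(2 + C - H))
(Y(15, 120) - 1*(-22263)) + a(203, 65) = (4*15² - 1*(-22263)) + (-428 - 1*65² - 214*203 + 216*65 + 203*65) = (4*225 + 22263) + (-428 - 1*4225 - 43442 + 14040 + 13195) = (900 + 22263) + (-428 - 4225 - 43442 + 14040 + 13195) = 23163 - 20860 = 2303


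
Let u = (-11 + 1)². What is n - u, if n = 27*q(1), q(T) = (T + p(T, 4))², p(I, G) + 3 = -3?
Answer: 575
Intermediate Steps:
u = 100 (u = (-10)² = 100)
p(I, G) = -6 (p(I, G) = -3 - 3 = -6)
q(T) = (-6 + T)² (q(T) = (T - 6)² = (-6 + T)²)
n = 675 (n = 27*(-6 + 1)² = 27*(-5)² = 27*25 = 675)
n - u = 675 - 1*100 = 675 - 100 = 575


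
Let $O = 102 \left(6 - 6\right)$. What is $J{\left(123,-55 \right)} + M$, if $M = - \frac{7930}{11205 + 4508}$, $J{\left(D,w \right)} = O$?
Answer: $- \frac{7930}{15713} \approx -0.50468$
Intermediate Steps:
$O = 0$ ($O = 102 \left(6 - 6\right) = 102 \cdot 0 = 0$)
$J{\left(D,w \right)} = 0$
$M = - \frac{7930}{15713} \approx -0.50468$
$J{\left(123,-55 \right)} + M = 0 - \frac{7930}{15713} = - \frac{7930}{15713}$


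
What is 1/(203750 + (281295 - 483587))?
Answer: 1/1458 ≈ 0.00068587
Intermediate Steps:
1/(203750 + (281295 - 483587)) = 1/(203750 - 202292) = 1/1458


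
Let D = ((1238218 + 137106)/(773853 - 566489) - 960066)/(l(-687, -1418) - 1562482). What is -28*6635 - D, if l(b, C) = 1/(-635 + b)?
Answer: -3978782867637377450/21416566413681 ≈ -1.8578e+5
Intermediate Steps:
D = 13159303721270/21416566413681 (D = ((1238218 + 137106)/(773853 - 566489) - 960066)/(1/(-635 - 687) - 1562482) = (1375324/207364 - 960066)/(1/(-1322) - 1562482) = (1375324*(1/207364) - 960066)/(-1/1322 - 1562482) = (343831/51841 - 960066)/(-2065601205/1322) = -49770437675/51841*(-1322/2065601205) = 13159303721270/21416566413681 ≈ 0.61444)
-28*6635 - D = -28*6635 - 1*13159303721270/21416566413681 = -185780 - 13159303721270/21416566413681 = -3978782867637377450/21416566413681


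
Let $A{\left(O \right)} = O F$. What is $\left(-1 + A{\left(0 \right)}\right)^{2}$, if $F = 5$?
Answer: $1$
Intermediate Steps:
$A{\left(O \right)} = 5 O$ ($A{\left(O \right)} = O 5 = 5 O$)
$\left(-1 + A{\left(0 \right)}\right)^{2} = \left(-1 + 5 \cdot 0\right)^{2} = \left(-1 + 0\right)^{2} = \left(-1\right)^{2} = 1$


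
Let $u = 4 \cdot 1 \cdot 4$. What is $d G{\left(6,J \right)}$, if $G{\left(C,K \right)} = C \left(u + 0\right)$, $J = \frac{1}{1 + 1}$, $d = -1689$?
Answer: $-162144$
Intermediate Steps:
$J = \frac{1}{2} \approx 0.5$
$u = 16$ ($u = 4 \cdot 4 = 16$)
$G{\left(C,K \right)} = 16 C$ ($G{\left(C,K \right)} = C \left(16 + 0\right) = C 16 = 16 C$)
$d G{\left(6,J \right)} = - 1689 \cdot 16 \cdot 6 = \left(-1689\right) 96 = -162144$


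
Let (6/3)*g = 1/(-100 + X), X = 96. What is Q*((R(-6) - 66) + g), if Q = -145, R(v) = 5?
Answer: 70905/8 ≈ 8863.1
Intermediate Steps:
g = -⅛ (g = 1/(2*(-100 + 96)) = (½)/(-4) = (½)*(-¼) = -⅛ ≈ -0.12500)
Q*((R(-6) - 66) + g) = -145*((5 - 66) - ⅛) = -145*(-61 - ⅛) = -145*(-489/8) = 70905/8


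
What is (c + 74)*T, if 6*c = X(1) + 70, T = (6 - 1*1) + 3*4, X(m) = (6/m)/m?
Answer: 4420/3 ≈ 1473.3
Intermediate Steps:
X(m) = 6/m**2
T = 17 (T = (6 - 1) + 12 = 5 + 12 = 17)
c = 38/3 (c = (6/1**2 + 70)/6 = (6*1 + 70)/6 = (6 + 70)/6 = (1/6)*76 = 38/3 ≈ 12.667)
(c + 74)*T = (38/3 + 74)*17 = (260/3)*17 = 4420/3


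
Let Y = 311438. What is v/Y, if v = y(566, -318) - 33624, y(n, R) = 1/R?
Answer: -10692433/99037284 ≈ -0.10796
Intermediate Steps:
v = -10692433/318 (v = 1/(-318) - 33624 = -1/318 - 33624 = -10692433/318 ≈ -33624.)
v/Y = -10692433/318/311438 = -10692433/318*1/311438 = -10692433/99037284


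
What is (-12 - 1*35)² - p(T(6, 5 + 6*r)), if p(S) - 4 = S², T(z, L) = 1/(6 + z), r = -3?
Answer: 317519/144 ≈ 2205.0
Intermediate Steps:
p(S) = 4 + S²
(-12 - 1*35)² - p(T(6, 5 + 6*r)) = (-12 - 1*35)² - (4 + (1/(6 + 6))²) = (-12 - 35)² - (4 + (1/12)²) = (-47)² - (4 + (1/12)²) = 2209 - (4 + 1/144) = 2209 - 1*577/144 = 2209 - 577/144 = 317519/144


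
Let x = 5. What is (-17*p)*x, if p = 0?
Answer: 0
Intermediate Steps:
(-17*p)*x = -17*0*5 = 0*5 = 0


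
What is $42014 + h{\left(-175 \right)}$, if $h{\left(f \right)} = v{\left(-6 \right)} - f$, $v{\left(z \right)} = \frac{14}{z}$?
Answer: $\frac{126560}{3} \approx 42187.0$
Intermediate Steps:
$h{\left(f \right)} = - \frac{7}{3} - f$ ($h{\left(f \right)} = \frac{14}{-6} - f = 14 \left(- \frac{1}{6}\right) - f = - \frac{7}{3} - f$)
$42014 + h{\left(-175 \right)} = 42014 - - \frac{518}{3} = 42014 + \left(- \frac{7}{3} + 175\right) = 42014 + \frac{518}{3} = \frac{126560}{3}$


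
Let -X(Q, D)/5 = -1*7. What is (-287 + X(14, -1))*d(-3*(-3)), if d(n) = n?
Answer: -2268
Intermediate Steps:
X(Q, D) = 35 (X(Q, D) = -(-5)*7 = -5*(-7) = 35)
(-287 + X(14, -1))*d(-3*(-3)) = (-287 + 35)*(-3*(-3)) = -252*9 = -2268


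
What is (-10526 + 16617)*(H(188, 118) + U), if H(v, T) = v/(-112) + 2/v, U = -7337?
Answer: -58824971517/1316 ≈ -4.4700e+7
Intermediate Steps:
H(v, T) = 2/v - v/112 (H(v, T) = v*(-1/112) + 2/v = -v/112 + 2/v = 2/v - v/112)
(-10526 + 16617)*(H(188, 118) + U) = (-10526 + 16617)*((2/188 - 1/112*188) - 7337) = 6091*((2*(1/188) - 47/28) - 7337) = 6091*((1/94 - 47/28) - 7337) = 6091*(-2195/1316 - 7337) = 6091*(-9657687/1316) = -58824971517/1316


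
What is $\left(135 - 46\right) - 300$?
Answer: $-211$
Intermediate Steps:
$\left(135 - 46\right) - 300 = 89 - 300 = -211$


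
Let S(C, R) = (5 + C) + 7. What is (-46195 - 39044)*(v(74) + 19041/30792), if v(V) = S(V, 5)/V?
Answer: -57637844649/379768 ≈ -1.5177e+5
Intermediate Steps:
S(C, R) = 12 + C
v(V) = (12 + V)/V
(-46195 - 39044)*(v(74) + 19041/30792) = (-46195 - 39044)*((12 + 74)/74 + 19041/30792) = -85239*((1/74)*86 + 19041*(1/30792)) = -85239*(43/37 + 6347/10264) = -85239*676191/379768 = -57637844649/379768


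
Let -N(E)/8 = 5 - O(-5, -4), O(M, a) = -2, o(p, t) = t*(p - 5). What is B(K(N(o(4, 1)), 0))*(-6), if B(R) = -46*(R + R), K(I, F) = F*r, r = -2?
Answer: 0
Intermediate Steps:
o(p, t) = t*(-5 + p)
N(E) = -56 (N(E) = -8*(5 - 1*(-2)) = -8*(5 + 2) = -8*7 = -56)
K(I, F) = -2*F (K(I, F) = F*(-2) = -2*F)
B(R) = -92*R
B(K(N(o(4, 1)), 0))*(-6) = -(-184)*0*(-6) = -92*0*(-6) = 0*(-6) = 0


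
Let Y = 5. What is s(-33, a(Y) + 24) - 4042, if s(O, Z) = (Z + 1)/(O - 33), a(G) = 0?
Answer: -266797/66 ≈ -4042.4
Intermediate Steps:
s(O, Z) = (1 + Z)/(-33 + O)
s(-33, a(Y) + 24) - 4042 = (1 + (0 + 24))/(-33 - 33) - 4042 = (1 + 24)/(-66) - 4042 = -1/66*25 - 4042 = -25/66 - 4042 = -266797/66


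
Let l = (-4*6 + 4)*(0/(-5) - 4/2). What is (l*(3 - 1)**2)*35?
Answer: 5600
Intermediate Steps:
l = 40 (l = (-24 + 4)*(0*(-1/5) - 4*1/2) = -20*(0 - 2) = -20*(-2) = 40)
(l*(3 - 1)**2)*35 = (40*(3 - 1)**2)*35 = (40*2**2)*35 = (40*4)*35 = 160*35 = 5600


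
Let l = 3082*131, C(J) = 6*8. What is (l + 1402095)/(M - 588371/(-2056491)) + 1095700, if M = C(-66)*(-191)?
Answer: 20653870260358933/18853321117 ≈ 1.0955e+6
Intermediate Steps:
C(J) = 48
l = 403742
M = -9168 (M = 48*(-191) = -9168)
(l + 1402095)/(M - 588371/(-2056491)) + 1095700 = (403742 + 1402095)/(-9168 - 588371/(-2056491)) + 1095700 = 1805837/(-9168 - 588371*(-1/2056491)) + 1095700 = 1805837/(-9168 + 588371/2056491) + 1095700 = 1805837/(-18853321117/2056491) + 1095700 = 1805837*(-2056491/18853321117) + 1095700 = -3713687537967/18853321117 + 1095700 = 20653870260358933/18853321117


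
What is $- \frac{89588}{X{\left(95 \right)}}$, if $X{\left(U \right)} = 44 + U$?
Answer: $- \frac{89588}{139} \approx -644.52$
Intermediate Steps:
$- \frac{89588}{X{\left(95 \right)}} = - \frac{89588}{44 + 95} = - \frac{89588}{139}$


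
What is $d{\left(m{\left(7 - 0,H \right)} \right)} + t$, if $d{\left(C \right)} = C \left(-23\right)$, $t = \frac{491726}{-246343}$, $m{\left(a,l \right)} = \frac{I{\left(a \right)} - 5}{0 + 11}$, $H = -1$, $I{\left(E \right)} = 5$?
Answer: $- \frac{491726}{246343} \approx -1.9961$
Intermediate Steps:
$m{\left(a,l \right)} = 0$ ($m{\left(a,l \right)} = \frac{5 - 5}{0 + 11} = \frac{0}{11} = 0 \cdot \frac{1}{11} = 0$)
$t = - \frac{491726}{246343}$ ($t = 491726 \left(- \frac{1}{246343}\right) = - \frac{491726}{246343} \approx -1.9961$)
$d{\left(C \right)} = - 23 C$
$d{\left(m{\left(7 - 0,H \right)} \right)} + t = \left(-23\right) 0 - \frac{491726}{246343} = 0 - \frac{491726}{246343} = - \frac{491726}{246343}$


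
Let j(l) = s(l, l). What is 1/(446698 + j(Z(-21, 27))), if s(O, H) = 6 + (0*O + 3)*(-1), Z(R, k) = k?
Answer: 1/446701 ≈ 2.2386e-6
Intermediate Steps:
s(O, H) = 3 (s(O, H) = 6 + (0 + 3)*(-1) = 6 + 3*(-1) = 6 - 3 = 3)
j(l) = 3
1/(446698 + j(Z(-21, 27))) = 1/(446698 + 3) = 1/446701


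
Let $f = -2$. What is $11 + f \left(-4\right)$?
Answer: $19$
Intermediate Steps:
$11 + f \left(-4\right) = 11 - -8 = 11 + 8 = 19$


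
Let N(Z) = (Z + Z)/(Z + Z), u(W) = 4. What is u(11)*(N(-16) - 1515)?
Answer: -6056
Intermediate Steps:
N(Z) = 1 (N(Z) = (2*Z)/((2*Z)) = (2*Z)*(1/(2*Z)) = 1)
u(11)*(N(-16) - 1515) = 4*(1 - 1515) = 4*(-1514) = -6056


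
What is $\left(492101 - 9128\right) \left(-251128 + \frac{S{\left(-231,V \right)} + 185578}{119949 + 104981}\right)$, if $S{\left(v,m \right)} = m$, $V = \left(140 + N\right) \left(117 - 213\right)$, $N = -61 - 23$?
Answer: $- \frac{13640616300825687}{112465} \approx -1.2129 \cdot 10^{11}$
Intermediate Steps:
$N = -84$ ($N = -61 - 23 = -84$)
$V = -5376$ ($V = \left(140 - 84\right) \left(117 - 213\right) = 56 \left(-96\right) = -5376$)
$\left(492101 - 9128\right) \left(-251128 + \frac{S{\left(-231,V \right)} + 185578}{119949 + 104981}\right) = \left(492101 - 9128\right) \left(-251128 + \frac{-5376 + 185578}{119949 + 104981}\right) = 482973 \left(-251128 + \frac{180202}{224930}\right) = 482973 \left(-251128 + 180202 \cdot \frac{1}{224930}\right) = 482973 \left(-251128 + \frac{90101}{112465}\right) = 482973 \left(- \frac{28243020419}{112465}\right) = - \frac{13640616300825687}{112465}$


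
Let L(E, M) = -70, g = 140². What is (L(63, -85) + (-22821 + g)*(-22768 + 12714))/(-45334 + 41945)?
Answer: -32383864/3389 ≈ -9555.6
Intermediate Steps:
g = 19600
(L(63, -85) + (-22821 + g)*(-22768 + 12714))/(-45334 + 41945) = (-70 + (-22821 + 19600)*(-22768 + 12714))/(-45334 + 41945) = (-70 - 3221*(-10054))/(-3389) = (-70 + 32383934)*(-1/3389) = 32383864*(-1/3389) = -32383864/3389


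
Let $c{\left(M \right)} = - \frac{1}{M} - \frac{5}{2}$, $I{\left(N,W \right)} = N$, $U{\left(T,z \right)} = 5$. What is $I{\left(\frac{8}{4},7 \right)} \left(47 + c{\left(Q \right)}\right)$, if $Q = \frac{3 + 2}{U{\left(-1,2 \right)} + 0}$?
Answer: $87$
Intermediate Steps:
$Q = 1$ ($Q = \frac{3 + 2}{5 + 0} = \frac{5}{5} = 5 \cdot \frac{1}{5} = 1$)
$c{\left(M \right)} = - \frac{5}{2} - \frac{1}{M}$ ($c{\left(M \right)} = - \frac{1}{M} - \frac{5}{2} = - \frac{5}{2} - \frac{1}{M}$)
$I{\left(\frac{8}{4},7 \right)} \left(47 + c{\left(Q \right)}\right) = \frac{8}{4} \left(47 - \frac{7}{2}\right) = 8 \cdot \frac{1}{4} \left(47 - \frac{7}{2}\right) = 2 \left(47 - \frac{7}{2}\right) = 2 \cdot \frac{87}{2} = 87$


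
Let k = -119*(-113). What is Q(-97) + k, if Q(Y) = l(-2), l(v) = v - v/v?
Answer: 13444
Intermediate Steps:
k = 13447
l(v) = -1 + v (l(v) = v - 1*1 = v - 1 = -1 + v)
Q(Y) = -3 (Q(Y) = -1 - 2 = -3)
Q(-97) + k = -3 + 13447 = 13444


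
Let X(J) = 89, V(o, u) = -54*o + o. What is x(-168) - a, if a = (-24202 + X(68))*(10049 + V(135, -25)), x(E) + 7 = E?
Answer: 69782847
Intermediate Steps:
x(E) = -7 + E
V(o, u) = -53*o
a = -69783022 (a = (-24202 + 89)*(10049 - 53*135) = -24113*(10049 - 7155) = -24113*2894 = -69783022)
x(-168) - a = (-7 - 168) - 1*(-69783022) = -175 + 69783022 = 69782847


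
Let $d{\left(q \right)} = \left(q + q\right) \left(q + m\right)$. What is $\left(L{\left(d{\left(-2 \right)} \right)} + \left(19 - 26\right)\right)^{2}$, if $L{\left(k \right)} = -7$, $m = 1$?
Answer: $196$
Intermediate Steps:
$d{\left(q \right)} = 2 q \left(1 + q\right)$ ($d{\left(q \right)} = \left(q + q\right) \left(q + 1\right) = 2 q \left(1 + q\right)$)
$\left(L{\left(d{\left(-2 \right)} \right)} + \left(19 - 26\right)\right)^{2} = \left(-7 + \left(19 - 26\right)\right)^{2} = \left(-7 - 7\right)^{2} = \left(-14\right)^{2} = 196$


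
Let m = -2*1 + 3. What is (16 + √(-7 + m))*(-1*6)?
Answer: -96 - 6*I*√6 ≈ -96.0 - 14.697*I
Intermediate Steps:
m = 1 (m = -2 + 3 = 1)
(16 + √(-7 + m))*(-1*6) = (16 + √(-7 + 1))*(-1*6) = (16 + √(-6))*(-6) = (16 + I*√6)*(-6) = -96 - 6*I*√6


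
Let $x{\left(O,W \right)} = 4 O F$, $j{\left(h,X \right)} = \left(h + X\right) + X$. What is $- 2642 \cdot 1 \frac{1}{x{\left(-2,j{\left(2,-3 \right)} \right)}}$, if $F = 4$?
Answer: $\frac{1321}{16} \approx 82.563$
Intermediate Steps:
$j{\left(h,X \right)} = h + 2 X$ ($j{\left(h,X \right)} = \left(X + h\right) + X = h + 2 X$)
$x{\left(O,W \right)} = 16 O$ ($x{\left(O,W \right)} = 4 O 4 = 16 O$)
$- 2642 \cdot 1 \frac{1}{x{\left(-2,j{\left(2,-3 \right)} \right)}} = - 2642 \cdot 1 \frac{1}{16 \left(-2\right)} = - 2642 \cdot 1 \frac{1}{-32} = - 2642 \cdot 1 \left(- \frac{1}{32}\right) = \left(-2642\right) \left(- \frac{1}{32}\right) = \frac{1321}{16}$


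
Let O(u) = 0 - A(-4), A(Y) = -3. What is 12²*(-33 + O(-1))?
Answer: -4320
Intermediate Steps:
O(u) = 3 (O(u) = 0 - 1*(-3) = 0 + 3 = 3)
12²*(-33 + O(-1)) = 12²*(-33 + 3) = 144*(-30) = -4320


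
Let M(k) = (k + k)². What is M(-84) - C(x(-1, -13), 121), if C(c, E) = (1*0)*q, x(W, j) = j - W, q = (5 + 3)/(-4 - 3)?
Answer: 28224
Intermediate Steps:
q = -8/7 (q = 8/(-7) = 8*(-⅐) = -8/7 ≈ -1.1429)
C(c, E) = 0 (C(c, E) = (1*0)*(-8/7) = 0*(-8/7) = 0)
M(k) = 4*k² (M(k) = (2*k)² = 4*k²)
M(-84) - C(x(-1, -13), 121) = 4*(-84)² - 1*0 = 4*7056 + 0 = 28224 + 0 = 28224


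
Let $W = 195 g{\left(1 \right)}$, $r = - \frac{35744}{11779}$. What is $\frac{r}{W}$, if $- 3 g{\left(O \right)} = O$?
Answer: $\frac{35744}{765635} \approx 0.046685$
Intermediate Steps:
$r = - \frac{35744}{11779}$ ($r = \left(-35744\right) \frac{1}{11779} = - \frac{35744}{11779} \approx -3.0346$)
$g{\left(O \right)} = - \frac{O}{3}$
$W = -65$ ($W = 195 \left(\left(- \frac{1}{3}\right) 1\right) = 195 \left(- \frac{1}{3}\right) = -65$)
$\frac{r}{W} = - \frac{35744}{11779 \left(-65\right)} = \left(- \frac{35744}{11779}\right) \left(- \frac{1}{65}\right) = \frac{35744}{765635}$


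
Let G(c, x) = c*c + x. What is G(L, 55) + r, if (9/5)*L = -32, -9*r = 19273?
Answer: -143402/81 ≈ -1770.4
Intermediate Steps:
r = -19273/9 (r = -⅑*19273 = -19273/9 ≈ -2141.4)
L = -160/9 (L = (5/9)*(-32) = -160/9 ≈ -17.778)
G(c, x) = x + c² (G(c, x) = c² + x = x + c²)
G(L, 55) + r = (55 + (-160/9)²) - 19273/9 = (55 + 25600/81) - 19273/9 = 30055/81 - 19273/9 = -143402/81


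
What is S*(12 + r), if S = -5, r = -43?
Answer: 155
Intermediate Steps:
S*(12 + r) = -5*(12 - 43) = -5*(-31) = 155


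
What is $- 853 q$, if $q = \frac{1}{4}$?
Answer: $- \frac{853}{4} \approx -213.25$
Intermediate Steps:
$q = \frac{1}{4} \approx 0.25$
$- 853 q = \left(-853\right) \frac{1}{4} = - \frac{853}{4}$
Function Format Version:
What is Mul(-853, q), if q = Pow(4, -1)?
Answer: Rational(-853, 4) ≈ -213.25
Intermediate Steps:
q = Rational(1, 4) ≈ 0.25000
Mul(-853, q) = Mul(-853, Rational(1, 4)) = Rational(-853, 4)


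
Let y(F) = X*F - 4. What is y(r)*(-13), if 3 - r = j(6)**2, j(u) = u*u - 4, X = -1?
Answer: -13221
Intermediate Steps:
j(u) = -4 + u**2 (j(u) = u**2 - 4 = -4 + u**2)
r = -1021 (r = 3 - (-4 + 6**2)**2 = 3 - (-4 + 36)**2 = 3 - 1*32**2 = 3 - 1*1024 = 3 - 1024 = -1021)
y(F) = -4 - F (y(F) = -F - 4 = -4 - F)
y(r)*(-13) = (-4 - 1*(-1021))*(-13) = (-4 + 1021)*(-13) = 1017*(-13) = -13221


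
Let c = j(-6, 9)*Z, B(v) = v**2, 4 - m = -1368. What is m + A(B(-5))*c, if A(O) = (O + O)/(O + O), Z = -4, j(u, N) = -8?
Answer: 1404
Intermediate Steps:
m = 1372 (m = 4 - 1*(-1368) = 4 + 1368 = 1372)
A(O) = 1 (A(O) = (2*O)/((2*O)) = (2*O)*(1/(2*O)) = 1)
c = 32 (c = -8*(-4) = 32)
m + A(B(-5))*c = 1372 + 1*32 = 1372 + 32 = 1404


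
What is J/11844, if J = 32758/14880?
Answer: 16379/88119360 ≈ 0.00018587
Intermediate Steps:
J = 16379/7440 (J = 32758*(1/14880) = 16379/7440 ≈ 2.2015)
J/11844 = (16379/7440)/11844 = (16379/7440)*(1/11844) = 16379/88119360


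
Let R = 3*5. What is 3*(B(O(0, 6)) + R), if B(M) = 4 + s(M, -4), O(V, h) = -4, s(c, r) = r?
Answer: 45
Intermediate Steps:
R = 15
B(M) = 0 (B(M) = 4 - 4 = 0)
3*(B(O(0, 6)) + R) = 3*(0 + 15) = 3*15 = 45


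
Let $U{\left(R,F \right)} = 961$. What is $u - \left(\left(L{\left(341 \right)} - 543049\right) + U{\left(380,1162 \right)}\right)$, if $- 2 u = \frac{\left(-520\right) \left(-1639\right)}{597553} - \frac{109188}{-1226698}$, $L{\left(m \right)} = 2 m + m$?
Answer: $\frac{18027696618564064}{33318957727} \approx 5.4106 \cdot 10^{5}$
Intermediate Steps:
$L{\left(m \right)} = 3 m$
$u = - \frac{25243995191}{33318957727}$ ($u = - \frac{\frac{\left(-520\right) \left(-1639\right)}{597553} - \frac{109188}{-1226698}}{2} = - \frac{852280 \cdot \frac{1}{597553} - - \frac{54594}{613349}}{2} = - \frac{\frac{77480}{54323} + \frac{54594}{613349}}{2} = \left(- \frac{1}{2}\right) \frac{50487990382}{33318957727} = - \frac{25243995191}{33318957727} \approx -0.75765$)
$u - \left(\left(L{\left(341 \right)} - 543049\right) + U{\left(380,1162 \right)}\right) = - \frac{25243995191}{33318957727} - \left(\left(3 \cdot 341 - 543049\right) + 961\right) = - \frac{25243995191}{33318957727} - \left(\left(1023 - 543049\right) + 961\right) = - \frac{25243995191}{33318957727} - \left(-542026 + 961\right) = - \frac{25243995191}{33318957727} - -541065 = - \frac{25243995191}{33318957727} + 541065 = \frac{18027696618564064}{33318957727}$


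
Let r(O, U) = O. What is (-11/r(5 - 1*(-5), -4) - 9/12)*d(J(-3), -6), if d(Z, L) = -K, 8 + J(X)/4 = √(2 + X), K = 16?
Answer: 148/5 ≈ 29.600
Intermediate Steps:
J(X) = -32 + 4*√(2 + X)
d(Z, L) = -16 (d(Z, L) = -1*16 = -16)
(-11/r(5 - 1*(-5), -4) - 9/12)*d(J(-3), -6) = (-11/(5 - 1*(-5)) - 9/12)*(-16) = (-11/(5 + 5) - 9*1/12)*(-16) = (-11/10 - ¾)*(-16) = -37/20*(-16) = 148/5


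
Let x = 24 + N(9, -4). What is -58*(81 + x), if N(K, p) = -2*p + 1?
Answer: -6612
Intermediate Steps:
N(K, p) = 1 - 2*p
x = 33 (x = 24 + (1 - 2*(-4)) = 24 + (1 + 8) = 24 + 9 = 33)
-58*(81 + x) = -58*(81 + 33) = -58*114 = -6612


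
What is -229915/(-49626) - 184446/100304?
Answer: 3477019241/1244421576 ≈ 2.7941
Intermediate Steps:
-229915/(-49626) - 184446/100304 = -229915*(-1/49626) - 184446*1/100304 = 229915/49626 - 92223/50152 = 3477019241/1244421576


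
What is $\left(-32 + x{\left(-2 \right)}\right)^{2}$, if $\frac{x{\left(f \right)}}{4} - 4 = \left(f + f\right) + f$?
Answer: $1600$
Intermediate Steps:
$x{\left(f \right)} = 16 + 12 f$ ($x{\left(f \right)} = 16 + 4 \left(\left(f + f\right) + f\right) = 16 + 4 \left(2 f + f\right) = 16 + 4 \cdot 3 f = 16 + 12 f$)
$\left(-32 + x{\left(-2 \right)}\right)^{2} = \left(-32 + \left(16 + 12 \left(-2\right)\right)\right)^{2} = \left(-32 + \left(16 - 24\right)\right)^{2} = \left(-32 - 8\right)^{2} = \left(-40\right)^{2} = 1600$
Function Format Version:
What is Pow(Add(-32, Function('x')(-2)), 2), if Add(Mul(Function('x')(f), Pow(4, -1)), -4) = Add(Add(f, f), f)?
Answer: 1600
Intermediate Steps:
Function('x')(f) = Add(16, Mul(12, f)) (Function('x')(f) = Add(16, Mul(4, Add(Add(f, f), f))) = Add(16, Mul(4, Add(Mul(2, f), f))) = Add(16, Mul(4, Mul(3, f))) = Add(16, Mul(12, f)))
Pow(Add(-32, Function('x')(-2)), 2) = Pow(Add(-32, Add(16, Mul(12, -2))), 2) = Pow(Add(-32, Add(16, -24)), 2) = Pow(Add(-32, -8), 2) = Pow(-40, 2) = 1600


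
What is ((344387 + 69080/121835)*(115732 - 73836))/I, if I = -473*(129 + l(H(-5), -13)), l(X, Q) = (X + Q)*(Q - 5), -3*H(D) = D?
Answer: -39064257948680/426446867 ≈ -91604.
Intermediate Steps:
H(D) = -D/3
l(X, Q) = (-5 + Q)*(Q + X) (l(X, Q) = (Q + X)*(-5 + Q) = (-5 + Q)*(Q + X))
I = -157509 (I = -473*(129 + ((-13)² - 5*(-13) - (-5)*(-5)/3 - (-13)*(-5)/3)) = -473*(129 + (169 + 65 - 5*5/3 - 13*5/3)) = -473*(129 + (169 + 65 - 25/3 - 65/3)) = -473*(129 + 204) = -473*333 = -157509)
((344387 + 69080/121835)*(115732 - 73836))/I = ((344387 + 69080/121835)*(115732 - 73836))/(-157509) = ((344387 + 69080*(1/121835))*41896)*(-1/157509) = ((344387 + 13816/24367)*41896)*(-1/157509) = ((8391691845/24367)*41896)*(-1/157509) = (351578321538120/24367)*(-1/157509) = -39064257948680/426446867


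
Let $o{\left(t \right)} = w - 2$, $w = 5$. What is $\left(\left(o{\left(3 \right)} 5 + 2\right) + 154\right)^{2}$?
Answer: $29241$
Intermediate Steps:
$o{\left(t \right)} = 3$ ($o{\left(t \right)} = 5 - 2 = 3$)
$\left(\left(o{\left(3 \right)} 5 + 2\right) + 154\right)^{2} = \left(\left(3 \cdot 5 + 2\right) + 154\right)^{2} = \left(\left(15 + 2\right) + 154\right)^{2} = \left(17 + 154\right)^{2} = 171^{2} = 29241$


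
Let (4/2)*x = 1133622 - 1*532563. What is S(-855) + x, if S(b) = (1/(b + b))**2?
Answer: 878778310951/2924100 ≈ 3.0053e+5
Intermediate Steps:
S(b) = 1/(4*b**2) (S(b) = (1/(2*b))**2 = 1/(4*b**2))
x = 601059/2 (x = (1133622 - 1*532563)/2 = (1133622 - 532563)/2 = (1/2)*601059 = 601059/2 ≈ 3.0053e+5)
S(-855) + x = (1/4)/(-855)**2 + 601059/2 = (1/4)*(1/731025) + 601059/2 = 1/2924100 + 601059/2 = 878778310951/2924100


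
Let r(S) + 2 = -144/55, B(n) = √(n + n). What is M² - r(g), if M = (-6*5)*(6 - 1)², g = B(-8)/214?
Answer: 30937754/55 ≈ 5.6251e+5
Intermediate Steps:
B(n) = √2*√n (B(n) = √(2*n) = √2*√n)
g = 2*I/107 (g = (√2*√(-8))/214 = (√2*(2*I*√2))*(1/214) = (4*I)*(1/214) = 2*I/107 ≈ 0.018692*I)
r(S) = -254/55 (r(S) = -2 - 144/55 = -254/55)
M = -750 (M = -30*5² = -30*25 = -750)
M² - r(g) = (-750)² - 1*(-254/55) = 562500 + 254/55 = 30937754/55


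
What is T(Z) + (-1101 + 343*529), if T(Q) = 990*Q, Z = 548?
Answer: 722866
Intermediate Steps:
T(Z) + (-1101 + 343*529) = 990*548 + (-1101 + 343*529) = 542520 + (-1101 + 181447) = 542520 + 180346 = 722866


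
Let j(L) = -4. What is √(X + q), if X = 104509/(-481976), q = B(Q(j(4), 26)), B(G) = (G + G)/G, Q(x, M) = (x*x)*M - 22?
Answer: √103557724842/240988 ≈ 1.3354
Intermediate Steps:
Q(x, M) = -22 + M*x² (Q(x, M) = x²*M - 22 = M*x² - 22 = -22 + M*x²)
B(G) = 2 (B(G) = (2*G)/G = 2)
q = 2
X = -104509/481976 (X = 104509*(-1/481976) = -104509/481976 ≈ -0.21683)
√(X + q) = √(-104509/481976 + 2) = √(859443/481976) = √103557724842/240988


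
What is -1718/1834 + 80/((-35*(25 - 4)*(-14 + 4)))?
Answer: -89147/96285 ≈ -0.92587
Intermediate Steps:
-1718/1834 + 80/((-35*(25 - 4)*(-14 + 4))) = -1718*1/1834 + 80/((-735*(-10))) = -859/917 + 80/((-35*(-210))) = -859/917 + 80/7350 = -859/917 + 80*(1/7350) = -859/917 + 8/735 = -89147/96285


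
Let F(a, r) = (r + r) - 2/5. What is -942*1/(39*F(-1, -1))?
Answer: 785/78 ≈ 10.064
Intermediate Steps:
F(a, r) = -⅖ + 2*r (F(a, r) = 2*r - 2*⅕ = 2*r - ⅖ = -⅖ + 2*r)
-942*1/(39*F(-1, -1)) = -942*1/(39*(-⅖ + 2*(-1))) = -942*1/(39*(-⅖ - 2)) = -942/(39*(-12/5)) = -942/(-468/5) = -942*(-5/468) = 785/78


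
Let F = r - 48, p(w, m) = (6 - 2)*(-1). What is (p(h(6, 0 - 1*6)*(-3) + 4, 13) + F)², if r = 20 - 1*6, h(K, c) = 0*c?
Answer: 1444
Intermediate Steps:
h(K, c) = 0
r = 14 (r = 20 - 6 = 14)
p(w, m) = -4 (p(w, m) = 4*(-1) = -4)
F = -34 (F = 14 - 48 = -34)
(p(h(6, 0 - 1*6)*(-3) + 4, 13) + F)² = (-4 - 34)² = (-38)² = 1444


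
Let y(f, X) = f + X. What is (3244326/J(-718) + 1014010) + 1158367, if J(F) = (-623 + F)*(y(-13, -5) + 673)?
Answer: 4268713547/1965 ≈ 2.1724e+6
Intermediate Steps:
y(f, X) = X + f
J(F) = -408065 + 655*F (J(F) = (-623 + F)*((-5 - 13) + 673) = (-623 + F)*(-18 + 673) = (-623 + F)*655 = -408065 + 655*F)
(3244326/J(-718) + 1014010) + 1158367 = (3244326/(-408065 + 655*(-718)) + 1014010) + 1158367 = (3244326/(-408065 - 470290) + 1014010) + 1158367 = (3244326/(-878355) + 1014010) + 1158367 = (3244326*(-1/878355) + 1014010) + 1158367 = (-7258/1965 + 1014010) + 1158367 = 1992522392/1965 + 1158367 = 4268713547/1965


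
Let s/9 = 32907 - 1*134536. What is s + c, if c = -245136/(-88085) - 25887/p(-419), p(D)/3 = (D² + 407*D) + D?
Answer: -371337146732306/405983765 ≈ -9.1466e+5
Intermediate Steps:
p(D) = 3*D² + 1224*D (p(D) = 3*((D² + 407*D) + D) = 3*(D² + 408*D) = 3*D² + 1224*D)
s = -914661 (s = 9*(32907 - 1*134536) = 9*(32907 - 134536) = 9*(-101629) = -914661)
c = 369746359/405983765 (c = -245136/(-88085) - 25887*(-1/(1257*(408 - 419))) = -245136*(-1/88085) - 25887/(3*(-419)*(-11)) = 245136/88085 - 25887/13827 = 245136/88085 - 25887*1/13827 = 245136/88085 - 8629/4609 = 369746359/405983765 ≈ 0.91074)
s + c = -914661 + 369746359/405983765 = -371337146732306/405983765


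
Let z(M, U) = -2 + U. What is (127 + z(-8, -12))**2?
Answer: 12769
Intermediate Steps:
(127 + z(-8, -12))**2 = (127 + (-2 - 12))**2 = (127 - 14)**2 = 113**2 = 12769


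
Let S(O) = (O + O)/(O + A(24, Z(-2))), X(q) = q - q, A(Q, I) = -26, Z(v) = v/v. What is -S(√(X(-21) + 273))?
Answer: 42/31 + 4*√273/31 ≈ 3.4868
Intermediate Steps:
Z(v) = 1
X(q) = 0
S(O) = 2*O/(-26 + O) (S(O) = (O + O)/(O - 26) = (2*O)/(-26 + O) = 2*O/(-26 + O))
-S(√(X(-21) + 273)) = -2*√(0 + 273)/(-26 + √(0 + 273)) = -2*√273/(-26 + √273)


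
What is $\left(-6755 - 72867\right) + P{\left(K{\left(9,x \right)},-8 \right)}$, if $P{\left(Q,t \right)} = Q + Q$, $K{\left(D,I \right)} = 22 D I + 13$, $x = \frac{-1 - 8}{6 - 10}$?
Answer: $-78705$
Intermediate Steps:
$x = \frac{9}{4}$ ($x = - \frac{9}{-4} = \left(-9\right) \left(- \frac{1}{4}\right) = \frac{9}{4} \approx 2.25$)
$K{\left(D,I \right)} = 13 + 22 D I$ ($K{\left(D,I \right)} = 22 D I + 13 = 13 + 22 D I$)
$P{\left(Q,t \right)} = 2 Q$
$\left(-6755 - 72867\right) + P{\left(K{\left(9,x \right)},-8 \right)} = \left(-6755 - 72867\right) + 2 \left(13 + 22 \cdot 9 \cdot \frac{9}{4}\right) = -79622 + 2 \left(13 + \frac{891}{2}\right) = -79622 + 2 \cdot \frac{917}{2} = -79622 + 917 = -78705$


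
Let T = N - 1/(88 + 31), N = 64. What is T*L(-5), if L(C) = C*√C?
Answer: -38075*I*√5/119 ≈ -715.45*I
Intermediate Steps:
L(C) = C^(3/2)
T = 7615/119 (T = 64 - 1/(88 + 31) = 64 - 1/119 = 7615/119 ≈ 63.992)
T*L(-5) = 7615*(-5)^(3/2)/119 = 7615*(-5*I*√5)/119 = -38075*I*√5/119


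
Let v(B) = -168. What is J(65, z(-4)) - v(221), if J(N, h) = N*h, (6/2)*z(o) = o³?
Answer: -3656/3 ≈ -1218.7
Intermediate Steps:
z(o) = o³/3
J(65, z(-4)) - v(221) = 65*((⅓)*(-4)³) - 1*(-168) = 65*((⅓)*(-64)) + 168 = 65*(-64/3) + 168 = -4160/3 + 168 = -3656/3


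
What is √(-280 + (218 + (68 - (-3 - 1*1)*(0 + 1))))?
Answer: √10 ≈ 3.1623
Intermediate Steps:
√(-280 + (218 + (68 - (-3 - 1*1)*(0 + 1)))) = √(-280 + (218 + (68 - (-3 - 1)))) = √(-280 + (218 + (68 - (-4)))) = √(-280 + (218 + (68 - 1*(-4)))) = √(-280 + (218 + (68 + 4))) = √(-280 + (218 + 72)) = √(-280 + 290) = √10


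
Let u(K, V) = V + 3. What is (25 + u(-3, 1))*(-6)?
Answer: -174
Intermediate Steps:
u(K, V) = 3 + V
(25 + u(-3, 1))*(-6) = (25 + (3 + 1))*(-6) = (25 + 4)*(-6) = 29*(-6) = -174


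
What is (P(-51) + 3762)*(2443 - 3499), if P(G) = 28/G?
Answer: -67525568/17 ≈ -3.9721e+6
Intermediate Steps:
(P(-51) + 3762)*(2443 - 3499) = (28/(-51) + 3762)*(2443 - 3499) = (28*(-1/51) + 3762)*(-1056) = (-28/51 + 3762)*(-1056) = (191834/51)*(-1056) = -67525568/17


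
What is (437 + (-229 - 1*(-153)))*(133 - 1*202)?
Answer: -24909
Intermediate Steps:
(437 + (-229 - 1*(-153)))*(133 - 1*202) = (437 + (-229 + 153))*(133 - 202) = (437 - 76)*(-69) = 361*(-69) = -24909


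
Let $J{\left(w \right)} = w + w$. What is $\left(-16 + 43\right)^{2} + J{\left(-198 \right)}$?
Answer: $333$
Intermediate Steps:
$J{\left(w \right)} = 2 w$
$\left(-16 + 43\right)^{2} + J{\left(-198 \right)} = \left(-16 + 43\right)^{2} + 2 \left(-198\right) = 27^{2} - 396 = 729 - 396 = 333$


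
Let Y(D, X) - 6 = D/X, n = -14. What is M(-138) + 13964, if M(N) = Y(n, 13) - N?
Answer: 183390/13 ≈ 14107.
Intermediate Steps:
Y(D, X) = 6 + D/X
M(N) = 64/13 - N (M(N) = (6 - 14/13) - N = 64/13 - N)
M(-138) + 13964 = (64/13 - 1*(-138)) + 13964 = (64/13 + 138) + 13964 = 1858/13 + 13964 = 183390/13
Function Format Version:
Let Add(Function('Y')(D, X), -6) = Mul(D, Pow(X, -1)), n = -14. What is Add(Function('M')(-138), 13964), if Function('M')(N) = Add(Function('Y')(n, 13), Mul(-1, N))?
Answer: Rational(183390, 13) ≈ 14107.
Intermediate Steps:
Function('Y')(D, X) = Add(6, Mul(D, Pow(X, -1)))
Function('M')(N) = Add(Rational(64, 13), Mul(-1, N)) (Function('M')(N) = Add(Add(6, Mul(-14, Pow(13, -1))), Mul(-1, N)) = Add(Add(6, Mul(-14, Rational(1, 13))), Mul(-1, N)) = Add(Add(6, Rational(-14, 13)), Mul(-1, N)) = Add(Rational(64, 13), Mul(-1, N)))
Add(Function('M')(-138), 13964) = Add(Add(Rational(64, 13), Mul(-1, -138)), 13964) = Add(Add(Rational(64, 13), 138), 13964) = Add(Rational(1858, 13), 13964) = Rational(183390, 13)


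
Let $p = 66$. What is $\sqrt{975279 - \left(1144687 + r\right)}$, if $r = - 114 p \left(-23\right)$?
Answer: $2 i \sqrt{85615} \approx 585.2 i$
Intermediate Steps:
$r = 173052$ ($r = \left(-114\right) 66 \left(-23\right) = \left(-7524\right) \left(-23\right) = 173052$)
$\sqrt{975279 - \left(1144687 + r\right)} = \sqrt{975279 - 1317739} = \sqrt{-342460} = 2 i \sqrt{85615}$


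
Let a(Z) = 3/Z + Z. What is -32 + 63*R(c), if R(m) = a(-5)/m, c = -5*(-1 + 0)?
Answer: -2564/25 ≈ -102.56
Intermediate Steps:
a(Z) = Z + 3/Z
c = 5 (c = -5*(-1) = 5)
R(m) = -28/(5*m) (R(m) = (-5 + 3/(-5))/m = (-5 + 3*(-1/5))/m = (-5 - 3/5)/m = -28/(5*m))
-32 + 63*R(c) = -32 + 63*(-28/5/5) = -32 + 63*(-28/5*1/5) = -32 + 63*(-28/25) = -32 - 1764/25 = -2564/25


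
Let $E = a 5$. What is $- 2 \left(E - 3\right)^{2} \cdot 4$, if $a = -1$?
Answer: $-512$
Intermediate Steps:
$E = -5$ ($E = \left(-1\right) 5 = -5$)
$- 2 \left(E - 3\right)^{2} \cdot 4 = - 2 \left(-5 - 3\right)^{2} \cdot 4 = - 2 \left(-8\right)^{2} \cdot 4 = \left(-2\right) 64 \cdot 4 = \left(-128\right) 4 = -512$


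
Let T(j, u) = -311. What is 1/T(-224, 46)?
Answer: -1/311 ≈ -0.0032154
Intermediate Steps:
1/T(-224, 46) = 1/(-311) = -1/311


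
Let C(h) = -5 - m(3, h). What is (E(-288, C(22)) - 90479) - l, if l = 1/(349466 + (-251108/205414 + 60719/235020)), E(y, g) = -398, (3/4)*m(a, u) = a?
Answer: -69689908374379313591/766859693565863 ≈ -90877.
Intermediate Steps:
m(a, u) = 4*a/3
C(h) = -9 (C(h) = -5 - 4*3/3 = -5 - 1*4 = -5 - 4 = -9)
l = 2194381740/766859693565863 (l = 1/(349466 + (-251108*1/205414 + 60719*(1/235020))) = 1/(349466 + (-11414/9337 + 60719/235020)) = 1/(349466 - 2115584977/2194381740) = 1/(766859693565863/2194381740) = 2194381740/766859693565863 ≈ 2.8615e-6)
(E(-288, C(22)) - 90479) - l = (-398 - 90479) - 1*2194381740/766859693565863 = -90877 - 2194381740/766859693565863 = -69689908374379313591/766859693565863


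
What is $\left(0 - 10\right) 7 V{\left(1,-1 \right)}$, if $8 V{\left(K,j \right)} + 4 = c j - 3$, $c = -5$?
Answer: $\frac{35}{2} \approx 17.5$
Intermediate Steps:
$V{\left(K,j \right)} = - \frac{7}{8} - \frac{5 j}{8}$ ($V{\left(K,j \right)} = - \frac{1}{2} + \frac{- 5 j - 3}{8} = - \frac{1}{2} + \frac{-3 - 5 j}{8} = - \frac{1}{2} - \left(\frac{3}{8} + \frac{5 j}{8}\right) = - \frac{7}{8} - \frac{5 j}{8}$)
$\left(0 - 10\right) 7 V{\left(1,-1 \right)} = \left(0 - 10\right) 7 \left(- \frac{7}{8} - - \frac{5}{8}\right) = \left(-10\right) 7 \left(- \frac{7}{8} + \frac{5}{8}\right) = \left(-70\right) \left(- \frac{1}{4}\right) = \frac{35}{2}$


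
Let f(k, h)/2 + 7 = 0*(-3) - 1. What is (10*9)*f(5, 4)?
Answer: -1440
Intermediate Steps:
f(k, h) = -16 (f(k, h) = -14 + 2*(0*(-3) - 1) = -14 + 2*(0 - 1) = -14 + 2*(-1) = -14 - 2 = -16)
(10*9)*f(5, 4) = (10*9)*(-16) = 90*(-16) = -1440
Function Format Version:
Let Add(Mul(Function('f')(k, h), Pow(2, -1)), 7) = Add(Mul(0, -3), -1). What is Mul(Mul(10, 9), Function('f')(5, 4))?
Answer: -1440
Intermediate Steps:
Function('f')(k, h) = -16 (Function('f')(k, h) = Add(-14, Mul(2, Add(Mul(0, -3), -1))) = Add(-14, Mul(2, Add(0, -1))) = Add(-14, Mul(2, -1)) = Add(-14, -2) = -16)
Mul(Mul(10, 9), Function('f')(5, 4)) = Mul(Mul(10, 9), -16) = Mul(90, -16) = -1440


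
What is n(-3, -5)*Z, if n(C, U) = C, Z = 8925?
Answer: -26775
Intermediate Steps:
n(-3, -5)*Z = -3*8925 = -26775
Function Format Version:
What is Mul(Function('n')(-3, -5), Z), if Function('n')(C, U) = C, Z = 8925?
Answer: -26775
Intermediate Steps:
Mul(Function('n')(-3, -5), Z) = Mul(-3, 8925) = -26775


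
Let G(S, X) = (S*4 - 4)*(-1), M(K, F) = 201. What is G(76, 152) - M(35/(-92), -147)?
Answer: -501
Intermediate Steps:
G(S, X) = 4 - 4*S (G(S, X) = (4*S - 4)*(-1) = (-4 + 4*S)*(-1) = 4 - 4*S)
G(76, 152) - M(35/(-92), -147) = (4 - 4*76) - 1*201 = (4 - 304) - 201 = -300 - 201 = -501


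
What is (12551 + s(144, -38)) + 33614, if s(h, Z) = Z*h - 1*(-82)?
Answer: 40775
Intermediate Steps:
s(h, Z) = 82 + Z*h (s(h, Z) = Z*h + 82 = 82 + Z*h)
(12551 + s(144, -38)) + 33614 = (12551 + (82 - 38*144)) + 33614 = (12551 + (82 - 5472)) + 33614 = (12551 - 5390) + 33614 = 7161 + 33614 = 40775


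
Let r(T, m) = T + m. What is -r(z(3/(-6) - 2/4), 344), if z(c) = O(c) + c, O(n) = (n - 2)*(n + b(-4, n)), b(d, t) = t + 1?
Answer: -346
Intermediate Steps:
b(d, t) = 1 + t
O(n) = (1 + 2*n)*(-2 + n) (O(n) = (n - 2)*(n + (1 + n)) = (-2 + n)*(1 + 2*n) = (1 + 2*n)*(-2 + n))
z(c) = -2 - 2*c + 2*c² (z(c) = (-2 - 3*c + 2*c²) + c = -2 - 2*c + 2*c²)
-r(z(3/(-6) - 2/4), 344) = -((-2 - 2*(3/(-6) - 2/4) + 2*(3/(-6) - 2/4)²) + 344) = -((-2 - 2*(3*(-⅙) - 2*¼) + 2*(3*(-⅙) - 2*¼)²) + 344) = -((-2 - 2*(-½ - ½) + 2*(-½ - ½)²) + 344) = -((-2 - 2*(-1) + 2*(-1)²) + 344) = -((-2 + 2 + 2*1) + 344) = -((-2 + 2 + 2) + 344) = -(2 + 344) = -1*346 = -346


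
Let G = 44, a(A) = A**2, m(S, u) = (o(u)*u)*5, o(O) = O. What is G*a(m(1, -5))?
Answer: 687500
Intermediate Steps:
m(S, u) = 5*u**2 (m(S, u) = (u*u)*5 = u**2*5 = 5*u**2)
G*a(m(1, -5)) = 44*(5*(-5)**2)**2 = 44*(5*25)**2 = 44*125**2 = 44*15625 = 687500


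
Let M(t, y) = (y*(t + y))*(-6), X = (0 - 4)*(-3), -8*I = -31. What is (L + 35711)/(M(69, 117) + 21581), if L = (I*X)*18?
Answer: -36548/108991 ≈ -0.33533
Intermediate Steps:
I = 31/8 (I = -⅛*(-31) = 31/8 ≈ 3.8750)
X = 12 (X = -4*(-3) = 12)
L = 837 (L = ((31/8)*12)*18 = (93/2)*18 = 837)
M(t, y) = -6*y*(t + y)
(L + 35711)/(M(69, 117) + 21581) = (837 + 35711)/(-6*117*(69 + 117) + 21581) = 36548/(-6*117*186 + 21581) = 36548/(-130572 + 21581) = 36548/(-108991) = 36548*(-1/108991) = -36548/108991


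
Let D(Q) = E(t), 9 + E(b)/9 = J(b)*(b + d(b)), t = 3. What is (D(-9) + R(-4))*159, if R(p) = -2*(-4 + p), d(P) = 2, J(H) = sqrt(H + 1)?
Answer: 3975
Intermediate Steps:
J(H) = sqrt(1 + H)
R(p) = 8 - 2*p
E(b) = -81 + 9*sqrt(1 + b)*(2 + b) (E(b) = -81 + 9*(sqrt(1 + b)*(b + 2)) = -81 + 9*(sqrt(1 + b)*(2 + b)) = -81 + 9*sqrt(1 + b)*(2 + b))
D(Q) = 9 (D(Q) = -81 + 18*sqrt(1 + 3) + 9*3*sqrt(1 + 3) = -81 + 18*sqrt(4) + 9*3*sqrt(4) = -81 + 18*2 + 9*3*2 = -81 + 36 + 54 = 9)
(D(-9) + R(-4))*159 = (9 + (8 - 2*(-4)))*159 = (9 + (8 + 8))*159 = (9 + 16)*159 = 25*159 = 3975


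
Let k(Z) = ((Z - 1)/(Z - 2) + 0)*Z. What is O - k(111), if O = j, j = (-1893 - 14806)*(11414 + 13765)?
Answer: -45830601399/109 ≈ -4.2046e+8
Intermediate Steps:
k(Z) = Z*(-1 + Z)/(-2 + Z) (k(Z) = ((-1 + Z)/(-2 + Z) + 0)*Z = ((-1 + Z)/(-2 + Z))*Z = Z*(-1 + Z)/(-2 + Z))
j = -420464121 (j = -16699*25179 = -420464121)
O = -420464121
O - k(111) = -420464121 - 111*(-1 + 111)/(-2 + 111) = -420464121 - 111*110/109 = -420464121 - 1*12210/109 = -420464121 - 12210/109 = -45830601399/109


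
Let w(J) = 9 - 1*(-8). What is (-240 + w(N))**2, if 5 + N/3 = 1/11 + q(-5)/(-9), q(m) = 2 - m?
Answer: 49729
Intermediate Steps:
N = -563/33 (N = -15 + 3*(1/11 + (2 - 1*(-5))/(-9)) = -15 + 3*(1*(1/11) + (2 + 5)*(-1/9)) = -15 + 3*(1/11 + 7*(-1/9)) = -15 + 3*(1/11 - 7/9) = -15 + 3*(-68/99) = -15 - 68/33 = -563/33 ≈ -17.061)
w(J) = 17 (w(J) = 9 + 8 = 17)
(-240 + w(N))**2 = (-240 + 17)**2 = (-223)**2 = 49729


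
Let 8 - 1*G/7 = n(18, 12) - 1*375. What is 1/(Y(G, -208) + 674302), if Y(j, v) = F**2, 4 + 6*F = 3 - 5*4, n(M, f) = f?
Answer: 4/2697257 ≈ 1.4830e-6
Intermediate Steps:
G = 2597 (G = 56 - 7*(12 - 1*375) = 56 - 7*(12 - 375) = 56 - 7*(-363) = 56 + 2541 = 2597)
F = -7/2 (F = -2/3 + (3 - 5*4)/6 = -2/3 + (3 - 20)/6 = -2/3 + (1/6)*(-17) = -2/3 - 17/6 = -7/2 ≈ -3.5000)
Y(j, v) = 49/4 (Y(j, v) = (-7/2)**2 = 49/4)
1/(Y(G, -208) + 674302) = 1/(49/4 + 674302) = 1/(2697257/4) = 4/2697257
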